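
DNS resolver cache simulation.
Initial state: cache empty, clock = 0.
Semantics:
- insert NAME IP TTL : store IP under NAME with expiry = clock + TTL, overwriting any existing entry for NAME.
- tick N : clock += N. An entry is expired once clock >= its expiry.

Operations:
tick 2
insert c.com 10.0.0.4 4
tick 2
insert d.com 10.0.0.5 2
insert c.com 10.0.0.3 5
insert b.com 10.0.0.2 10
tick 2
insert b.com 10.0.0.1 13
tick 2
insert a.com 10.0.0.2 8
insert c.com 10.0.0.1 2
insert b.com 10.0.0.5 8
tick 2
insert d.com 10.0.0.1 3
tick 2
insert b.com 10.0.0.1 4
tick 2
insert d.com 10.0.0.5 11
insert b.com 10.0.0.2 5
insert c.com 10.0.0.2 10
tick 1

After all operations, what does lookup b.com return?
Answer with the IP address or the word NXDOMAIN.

Answer: 10.0.0.2

Derivation:
Op 1: tick 2 -> clock=2.
Op 2: insert c.com -> 10.0.0.4 (expiry=2+4=6). clock=2
Op 3: tick 2 -> clock=4.
Op 4: insert d.com -> 10.0.0.5 (expiry=4+2=6). clock=4
Op 5: insert c.com -> 10.0.0.3 (expiry=4+5=9). clock=4
Op 6: insert b.com -> 10.0.0.2 (expiry=4+10=14). clock=4
Op 7: tick 2 -> clock=6. purged={d.com}
Op 8: insert b.com -> 10.0.0.1 (expiry=6+13=19). clock=6
Op 9: tick 2 -> clock=8.
Op 10: insert a.com -> 10.0.0.2 (expiry=8+8=16). clock=8
Op 11: insert c.com -> 10.0.0.1 (expiry=8+2=10). clock=8
Op 12: insert b.com -> 10.0.0.5 (expiry=8+8=16). clock=8
Op 13: tick 2 -> clock=10. purged={c.com}
Op 14: insert d.com -> 10.0.0.1 (expiry=10+3=13). clock=10
Op 15: tick 2 -> clock=12.
Op 16: insert b.com -> 10.0.0.1 (expiry=12+4=16). clock=12
Op 17: tick 2 -> clock=14. purged={d.com}
Op 18: insert d.com -> 10.0.0.5 (expiry=14+11=25). clock=14
Op 19: insert b.com -> 10.0.0.2 (expiry=14+5=19). clock=14
Op 20: insert c.com -> 10.0.0.2 (expiry=14+10=24). clock=14
Op 21: tick 1 -> clock=15.
lookup b.com: present, ip=10.0.0.2 expiry=19 > clock=15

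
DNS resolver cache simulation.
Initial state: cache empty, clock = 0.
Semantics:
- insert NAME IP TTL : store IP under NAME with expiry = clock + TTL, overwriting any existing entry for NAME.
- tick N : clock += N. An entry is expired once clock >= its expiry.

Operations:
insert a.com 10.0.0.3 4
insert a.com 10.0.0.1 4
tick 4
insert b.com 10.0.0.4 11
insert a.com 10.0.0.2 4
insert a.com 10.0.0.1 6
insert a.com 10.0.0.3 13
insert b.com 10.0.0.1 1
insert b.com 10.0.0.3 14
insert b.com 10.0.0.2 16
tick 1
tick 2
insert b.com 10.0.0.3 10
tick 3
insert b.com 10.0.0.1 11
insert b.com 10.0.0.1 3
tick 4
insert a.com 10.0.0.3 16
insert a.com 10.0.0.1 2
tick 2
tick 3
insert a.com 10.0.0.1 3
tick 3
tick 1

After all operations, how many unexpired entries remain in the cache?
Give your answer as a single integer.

Op 1: insert a.com -> 10.0.0.3 (expiry=0+4=4). clock=0
Op 2: insert a.com -> 10.0.0.1 (expiry=0+4=4). clock=0
Op 3: tick 4 -> clock=4. purged={a.com}
Op 4: insert b.com -> 10.0.0.4 (expiry=4+11=15). clock=4
Op 5: insert a.com -> 10.0.0.2 (expiry=4+4=8). clock=4
Op 6: insert a.com -> 10.0.0.1 (expiry=4+6=10). clock=4
Op 7: insert a.com -> 10.0.0.3 (expiry=4+13=17). clock=4
Op 8: insert b.com -> 10.0.0.1 (expiry=4+1=5). clock=4
Op 9: insert b.com -> 10.0.0.3 (expiry=4+14=18). clock=4
Op 10: insert b.com -> 10.0.0.2 (expiry=4+16=20). clock=4
Op 11: tick 1 -> clock=5.
Op 12: tick 2 -> clock=7.
Op 13: insert b.com -> 10.0.0.3 (expiry=7+10=17). clock=7
Op 14: tick 3 -> clock=10.
Op 15: insert b.com -> 10.0.0.1 (expiry=10+11=21). clock=10
Op 16: insert b.com -> 10.0.0.1 (expiry=10+3=13). clock=10
Op 17: tick 4 -> clock=14. purged={b.com}
Op 18: insert a.com -> 10.0.0.3 (expiry=14+16=30). clock=14
Op 19: insert a.com -> 10.0.0.1 (expiry=14+2=16). clock=14
Op 20: tick 2 -> clock=16. purged={a.com}
Op 21: tick 3 -> clock=19.
Op 22: insert a.com -> 10.0.0.1 (expiry=19+3=22). clock=19
Op 23: tick 3 -> clock=22. purged={a.com}
Op 24: tick 1 -> clock=23.
Final cache (unexpired): {} -> size=0

Answer: 0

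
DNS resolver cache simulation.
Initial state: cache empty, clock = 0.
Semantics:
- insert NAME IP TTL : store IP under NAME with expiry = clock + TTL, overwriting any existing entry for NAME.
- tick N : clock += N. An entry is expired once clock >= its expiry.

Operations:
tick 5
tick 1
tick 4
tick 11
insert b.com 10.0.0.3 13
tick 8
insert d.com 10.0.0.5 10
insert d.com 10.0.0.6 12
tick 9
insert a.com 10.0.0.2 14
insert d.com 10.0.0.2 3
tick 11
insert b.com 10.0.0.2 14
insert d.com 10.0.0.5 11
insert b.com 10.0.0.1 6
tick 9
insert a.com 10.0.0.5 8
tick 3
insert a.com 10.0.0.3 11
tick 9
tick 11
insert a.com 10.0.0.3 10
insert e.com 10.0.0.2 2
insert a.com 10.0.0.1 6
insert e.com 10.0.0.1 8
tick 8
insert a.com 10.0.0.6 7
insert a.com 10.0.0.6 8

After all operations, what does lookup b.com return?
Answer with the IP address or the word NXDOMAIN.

Op 1: tick 5 -> clock=5.
Op 2: tick 1 -> clock=6.
Op 3: tick 4 -> clock=10.
Op 4: tick 11 -> clock=21.
Op 5: insert b.com -> 10.0.0.3 (expiry=21+13=34). clock=21
Op 6: tick 8 -> clock=29.
Op 7: insert d.com -> 10.0.0.5 (expiry=29+10=39). clock=29
Op 8: insert d.com -> 10.0.0.6 (expiry=29+12=41). clock=29
Op 9: tick 9 -> clock=38. purged={b.com}
Op 10: insert a.com -> 10.0.0.2 (expiry=38+14=52). clock=38
Op 11: insert d.com -> 10.0.0.2 (expiry=38+3=41). clock=38
Op 12: tick 11 -> clock=49. purged={d.com}
Op 13: insert b.com -> 10.0.0.2 (expiry=49+14=63). clock=49
Op 14: insert d.com -> 10.0.0.5 (expiry=49+11=60). clock=49
Op 15: insert b.com -> 10.0.0.1 (expiry=49+6=55). clock=49
Op 16: tick 9 -> clock=58. purged={a.com,b.com}
Op 17: insert a.com -> 10.0.0.5 (expiry=58+8=66). clock=58
Op 18: tick 3 -> clock=61. purged={d.com}
Op 19: insert a.com -> 10.0.0.3 (expiry=61+11=72). clock=61
Op 20: tick 9 -> clock=70.
Op 21: tick 11 -> clock=81. purged={a.com}
Op 22: insert a.com -> 10.0.0.3 (expiry=81+10=91). clock=81
Op 23: insert e.com -> 10.0.0.2 (expiry=81+2=83). clock=81
Op 24: insert a.com -> 10.0.0.1 (expiry=81+6=87). clock=81
Op 25: insert e.com -> 10.0.0.1 (expiry=81+8=89). clock=81
Op 26: tick 8 -> clock=89. purged={a.com,e.com}
Op 27: insert a.com -> 10.0.0.6 (expiry=89+7=96). clock=89
Op 28: insert a.com -> 10.0.0.6 (expiry=89+8=97). clock=89
lookup b.com: not in cache (expired or never inserted)

Answer: NXDOMAIN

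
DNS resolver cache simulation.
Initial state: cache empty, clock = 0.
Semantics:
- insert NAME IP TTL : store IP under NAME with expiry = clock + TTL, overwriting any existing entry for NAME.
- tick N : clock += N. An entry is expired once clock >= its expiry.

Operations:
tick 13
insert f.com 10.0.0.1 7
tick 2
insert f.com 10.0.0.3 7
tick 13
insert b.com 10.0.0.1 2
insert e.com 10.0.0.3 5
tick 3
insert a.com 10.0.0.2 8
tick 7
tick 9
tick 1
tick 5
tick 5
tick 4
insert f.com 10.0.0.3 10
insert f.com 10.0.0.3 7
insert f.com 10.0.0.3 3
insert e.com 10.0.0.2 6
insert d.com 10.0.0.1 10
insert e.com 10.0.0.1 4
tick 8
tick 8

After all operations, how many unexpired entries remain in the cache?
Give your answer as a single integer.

Answer: 0

Derivation:
Op 1: tick 13 -> clock=13.
Op 2: insert f.com -> 10.0.0.1 (expiry=13+7=20). clock=13
Op 3: tick 2 -> clock=15.
Op 4: insert f.com -> 10.0.0.3 (expiry=15+7=22). clock=15
Op 5: tick 13 -> clock=28. purged={f.com}
Op 6: insert b.com -> 10.0.0.1 (expiry=28+2=30). clock=28
Op 7: insert e.com -> 10.0.0.3 (expiry=28+5=33). clock=28
Op 8: tick 3 -> clock=31. purged={b.com}
Op 9: insert a.com -> 10.0.0.2 (expiry=31+8=39). clock=31
Op 10: tick 7 -> clock=38. purged={e.com}
Op 11: tick 9 -> clock=47. purged={a.com}
Op 12: tick 1 -> clock=48.
Op 13: tick 5 -> clock=53.
Op 14: tick 5 -> clock=58.
Op 15: tick 4 -> clock=62.
Op 16: insert f.com -> 10.0.0.3 (expiry=62+10=72). clock=62
Op 17: insert f.com -> 10.0.0.3 (expiry=62+7=69). clock=62
Op 18: insert f.com -> 10.0.0.3 (expiry=62+3=65). clock=62
Op 19: insert e.com -> 10.0.0.2 (expiry=62+6=68). clock=62
Op 20: insert d.com -> 10.0.0.1 (expiry=62+10=72). clock=62
Op 21: insert e.com -> 10.0.0.1 (expiry=62+4=66). clock=62
Op 22: tick 8 -> clock=70. purged={e.com,f.com}
Op 23: tick 8 -> clock=78. purged={d.com}
Final cache (unexpired): {} -> size=0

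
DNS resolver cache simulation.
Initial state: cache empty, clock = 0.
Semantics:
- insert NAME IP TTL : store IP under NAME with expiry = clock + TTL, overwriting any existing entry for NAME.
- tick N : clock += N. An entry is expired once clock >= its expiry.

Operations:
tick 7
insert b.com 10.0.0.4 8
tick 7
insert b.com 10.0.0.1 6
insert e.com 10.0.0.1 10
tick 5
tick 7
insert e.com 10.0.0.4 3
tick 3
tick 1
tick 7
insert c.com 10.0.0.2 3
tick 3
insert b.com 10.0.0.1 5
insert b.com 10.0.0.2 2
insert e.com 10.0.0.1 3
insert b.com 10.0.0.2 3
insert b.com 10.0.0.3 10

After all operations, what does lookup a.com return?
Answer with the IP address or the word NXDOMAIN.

Op 1: tick 7 -> clock=7.
Op 2: insert b.com -> 10.0.0.4 (expiry=7+8=15). clock=7
Op 3: tick 7 -> clock=14.
Op 4: insert b.com -> 10.0.0.1 (expiry=14+6=20). clock=14
Op 5: insert e.com -> 10.0.0.1 (expiry=14+10=24). clock=14
Op 6: tick 5 -> clock=19.
Op 7: tick 7 -> clock=26. purged={b.com,e.com}
Op 8: insert e.com -> 10.0.0.4 (expiry=26+3=29). clock=26
Op 9: tick 3 -> clock=29. purged={e.com}
Op 10: tick 1 -> clock=30.
Op 11: tick 7 -> clock=37.
Op 12: insert c.com -> 10.0.0.2 (expiry=37+3=40). clock=37
Op 13: tick 3 -> clock=40. purged={c.com}
Op 14: insert b.com -> 10.0.0.1 (expiry=40+5=45). clock=40
Op 15: insert b.com -> 10.0.0.2 (expiry=40+2=42). clock=40
Op 16: insert e.com -> 10.0.0.1 (expiry=40+3=43). clock=40
Op 17: insert b.com -> 10.0.0.2 (expiry=40+3=43). clock=40
Op 18: insert b.com -> 10.0.0.3 (expiry=40+10=50). clock=40
lookup a.com: not in cache (expired or never inserted)

Answer: NXDOMAIN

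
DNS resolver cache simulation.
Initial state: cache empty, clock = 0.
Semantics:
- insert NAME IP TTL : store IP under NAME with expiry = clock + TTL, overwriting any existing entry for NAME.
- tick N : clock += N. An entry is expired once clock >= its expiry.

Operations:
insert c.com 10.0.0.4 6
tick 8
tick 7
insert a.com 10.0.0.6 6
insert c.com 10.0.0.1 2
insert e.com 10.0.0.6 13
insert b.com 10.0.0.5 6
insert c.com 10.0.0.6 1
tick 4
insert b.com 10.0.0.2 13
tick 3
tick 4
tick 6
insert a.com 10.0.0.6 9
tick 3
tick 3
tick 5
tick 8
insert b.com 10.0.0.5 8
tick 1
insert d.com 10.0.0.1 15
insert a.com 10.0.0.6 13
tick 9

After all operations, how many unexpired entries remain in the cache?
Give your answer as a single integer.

Op 1: insert c.com -> 10.0.0.4 (expiry=0+6=6). clock=0
Op 2: tick 8 -> clock=8. purged={c.com}
Op 3: tick 7 -> clock=15.
Op 4: insert a.com -> 10.0.0.6 (expiry=15+6=21). clock=15
Op 5: insert c.com -> 10.0.0.1 (expiry=15+2=17). clock=15
Op 6: insert e.com -> 10.0.0.6 (expiry=15+13=28). clock=15
Op 7: insert b.com -> 10.0.0.5 (expiry=15+6=21). clock=15
Op 8: insert c.com -> 10.0.0.6 (expiry=15+1=16). clock=15
Op 9: tick 4 -> clock=19. purged={c.com}
Op 10: insert b.com -> 10.0.0.2 (expiry=19+13=32). clock=19
Op 11: tick 3 -> clock=22. purged={a.com}
Op 12: tick 4 -> clock=26.
Op 13: tick 6 -> clock=32. purged={b.com,e.com}
Op 14: insert a.com -> 10.0.0.6 (expiry=32+9=41). clock=32
Op 15: tick 3 -> clock=35.
Op 16: tick 3 -> clock=38.
Op 17: tick 5 -> clock=43. purged={a.com}
Op 18: tick 8 -> clock=51.
Op 19: insert b.com -> 10.0.0.5 (expiry=51+8=59). clock=51
Op 20: tick 1 -> clock=52.
Op 21: insert d.com -> 10.0.0.1 (expiry=52+15=67). clock=52
Op 22: insert a.com -> 10.0.0.6 (expiry=52+13=65). clock=52
Op 23: tick 9 -> clock=61. purged={b.com}
Final cache (unexpired): {a.com,d.com} -> size=2

Answer: 2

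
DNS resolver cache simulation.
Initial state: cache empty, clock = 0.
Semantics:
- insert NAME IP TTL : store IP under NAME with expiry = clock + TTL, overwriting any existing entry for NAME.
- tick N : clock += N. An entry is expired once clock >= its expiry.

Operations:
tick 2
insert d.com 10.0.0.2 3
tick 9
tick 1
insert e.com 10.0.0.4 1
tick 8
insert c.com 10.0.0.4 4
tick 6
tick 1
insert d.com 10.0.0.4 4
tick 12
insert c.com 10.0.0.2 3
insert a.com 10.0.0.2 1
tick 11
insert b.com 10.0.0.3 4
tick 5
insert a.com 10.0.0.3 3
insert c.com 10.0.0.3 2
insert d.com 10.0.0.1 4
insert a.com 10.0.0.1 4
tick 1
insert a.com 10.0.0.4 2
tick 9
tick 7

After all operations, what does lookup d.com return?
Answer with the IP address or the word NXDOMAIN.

Op 1: tick 2 -> clock=2.
Op 2: insert d.com -> 10.0.0.2 (expiry=2+3=5). clock=2
Op 3: tick 9 -> clock=11. purged={d.com}
Op 4: tick 1 -> clock=12.
Op 5: insert e.com -> 10.0.0.4 (expiry=12+1=13). clock=12
Op 6: tick 8 -> clock=20. purged={e.com}
Op 7: insert c.com -> 10.0.0.4 (expiry=20+4=24). clock=20
Op 8: tick 6 -> clock=26. purged={c.com}
Op 9: tick 1 -> clock=27.
Op 10: insert d.com -> 10.0.0.4 (expiry=27+4=31). clock=27
Op 11: tick 12 -> clock=39. purged={d.com}
Op 12: insert c.com -> 10.0.0.2 (expiry=39+3=42). clock=39
Op 13: insert a.com -> 10.0.0.2 (expiry=39+1=40). clock=39
Op 14: tick 11 -> clock=50. purged={a.com,c.com}
Op 15: insert b.com -> 10.0.0.3 (expiry=50+4=54). clock=50
Op 16: tick 5 -> clock=55. purged={b.com}
Op 17: insert a.com -> 10.0.0.3 (expiry=55+3=58). clock=55
Op 18: insert c.com -> 10.0.0.3 (expiry=55+2=57). clock=55
Op 19: insert d.com -> 10.0.0.1 (expiry=55+4=59). clock=55
Op 20: insert a.com -> 10.0.0.1 (expiry=55+4=59). clock=55
Op 21: tick 1 -> clock=56.
Op 22: insert a.com -> 10.0.0.4 (expiry=56+2=58). clock=56
Op 23: tick 9 -> clock=65. purged={a.com,c.com,d.com}
Op 24: tick 7 -> clock=72.
lookup d.com: not in cache (expired or never inserted)

Answer: NXDOMAIN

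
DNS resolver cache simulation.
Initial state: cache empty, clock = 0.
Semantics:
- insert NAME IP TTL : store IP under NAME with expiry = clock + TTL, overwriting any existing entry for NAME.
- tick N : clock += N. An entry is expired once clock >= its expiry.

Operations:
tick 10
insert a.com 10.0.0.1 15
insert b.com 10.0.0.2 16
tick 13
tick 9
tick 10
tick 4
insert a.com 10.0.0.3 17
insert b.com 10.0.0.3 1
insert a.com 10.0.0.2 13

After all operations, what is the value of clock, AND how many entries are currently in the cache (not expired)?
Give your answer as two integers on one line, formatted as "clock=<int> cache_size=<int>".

Op 1: tick 10 -> clock=10.
Op 2: insert a.com -> 10.0.0.1 (expiry=10+15=25). clock=10
Op 3: insert b.com -> 10.0.0.2 (expiry=10+16=26). clock=10
Op 4: tick 13 -> clock=23.
Op 5: tick 9 -> clock=32. purged={a.com,b.com}
Op 6: tick 10 -> clock=42.
Op 7: tick 4 -> clock=46.
Op 8: insert a.com -> 10.0.0.3 (expiry=46+17=63). clock=46
Op 9: insert b.com -> 10.0.0.3 (expiry=46+1=47). clock=46
Op 10: insert a.com -> 10.0.0.2 (expiry=46+13=59). clock=46
Final clock = 46
Final cache (unexpired): {a.com,b.com} -> size=2

Answer: clock=46 cache_size=2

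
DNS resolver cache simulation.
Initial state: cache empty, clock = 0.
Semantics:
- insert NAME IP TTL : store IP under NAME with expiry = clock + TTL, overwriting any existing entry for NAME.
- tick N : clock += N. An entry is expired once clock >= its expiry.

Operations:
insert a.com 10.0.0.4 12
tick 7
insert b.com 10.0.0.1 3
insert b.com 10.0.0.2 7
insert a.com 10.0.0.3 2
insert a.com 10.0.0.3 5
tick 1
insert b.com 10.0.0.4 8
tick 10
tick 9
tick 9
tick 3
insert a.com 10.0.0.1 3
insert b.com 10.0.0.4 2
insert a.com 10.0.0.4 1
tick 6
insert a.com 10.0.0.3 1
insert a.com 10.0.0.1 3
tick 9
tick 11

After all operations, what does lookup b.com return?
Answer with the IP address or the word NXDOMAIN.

Op 1: insert a.com -> 10.0.0.4 (expiry=0+12=12). clock=0
Op 2: tick 7 -> clock=7.
Op 3: insert b.com -> 10.0.0.1 (expiry=7+3=10). clock=7
Op 4: insert b.com -> 10.0.0.2 (expiry=7+7=14). clock=7
Op 5: insert a.com -> 10.0.0.3 (expiry=7+2=9). clock=7
Op 6: insert a.com -> 10.0.0.3 (expiry=7+5=12). clock=7
Op 7: tick 1 -> clock=8.
Op 8: insert b.com -> 10.0.0.4 (expiry=8+8=16). clock=8
Op 9: tick 10 -> clock=18. purged={a.com,b.com}
Op 10: tick 9 -> clock=27.
Op 11: tick 9 -> clock=36.
Op 12: tick 3 -> clock=39.
Op 13: insert a.com -> 10.0.0.1 (expiry=39+3=42). clock=39
Op 14: insert b.com -> 10.0.0.4 (expiry=39+2=41). clock=39
Op 15: insert a.com -> 10.0.0.4 (expiry=39+1=40). clock=39
Op 16: tick 6 -> clock=45. purged={a.com,b.com}
Op 17: insert a.com -> 10.0.0.3 (expiry=45+1=46). clock=45
Op 18: insert a.com -> 10.0.0.1 (expiry=45+3=48). clock=45
Op 19: tick 9 -> clock=54. purged={a.com}
Op 20: tick 11 -> clock=65.
lookup b.com: not in cache (expired or never inserted)

Answer: NXDOMAIN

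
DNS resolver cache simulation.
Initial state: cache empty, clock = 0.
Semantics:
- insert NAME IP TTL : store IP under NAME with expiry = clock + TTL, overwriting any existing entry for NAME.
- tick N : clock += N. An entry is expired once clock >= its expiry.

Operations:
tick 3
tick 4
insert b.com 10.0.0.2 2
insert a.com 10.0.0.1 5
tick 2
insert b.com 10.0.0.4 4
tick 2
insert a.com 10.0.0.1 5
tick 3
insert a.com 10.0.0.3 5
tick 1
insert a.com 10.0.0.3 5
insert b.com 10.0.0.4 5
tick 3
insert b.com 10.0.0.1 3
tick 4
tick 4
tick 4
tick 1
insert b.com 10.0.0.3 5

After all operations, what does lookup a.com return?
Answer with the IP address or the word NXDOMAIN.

Op 1: tick 3 -> clock=3.
Op 2: tick 4 -> clock=7.
Op 3: insert b.com -> 10.0.0.2 (expiry=7+2=9). clock=7
Op 4: insert a.com -> 10.0.0.1 (expiry=7+5=12). clock=7
Op 5: tick 2 -> clock=9. purged={b.com}
Op 6: insert b.com -> 10.0.0.4 (expiry=9+4=13). clock=9
Op 7: tick 2 -> clock=11.
Op 8: insert a.com -> 10.0.0.1 (expiry=11+5=16). clock=11
Op 9: tick 3 -> clock=14. purged={b.com}
Op 10: insert a.com -> 10.0.0.3 (expiry=14+5=19). clock=14
Op 11: tick 1 -> clock=15.
Op 12: insert a.com -> 10.0.0.3 (expiry=15+5=20). clock=15
Op 13: insert b.com -> 10.0.0.4 (expiry=15+5=20). clock=15
Op 14: tick 3 -> clock=18.
Op 15: insert b.com -> 10.0.0.1 (expiry=18+3=21). clock=18
Op 16: tick 4 -> clock=22. purged={a.com,b.com}
Op 17: tick 4 -> clock=26.
Op 18: tick 4 -> clock=30.
Op 19: tick 1 -> clock=31.
Op 20: insert b.com -> 10.0.0.3 (expiry=31+5=36). clock=31
lookup a.com: not in cache (expired or never inserted)

Answer: NXDOMAIN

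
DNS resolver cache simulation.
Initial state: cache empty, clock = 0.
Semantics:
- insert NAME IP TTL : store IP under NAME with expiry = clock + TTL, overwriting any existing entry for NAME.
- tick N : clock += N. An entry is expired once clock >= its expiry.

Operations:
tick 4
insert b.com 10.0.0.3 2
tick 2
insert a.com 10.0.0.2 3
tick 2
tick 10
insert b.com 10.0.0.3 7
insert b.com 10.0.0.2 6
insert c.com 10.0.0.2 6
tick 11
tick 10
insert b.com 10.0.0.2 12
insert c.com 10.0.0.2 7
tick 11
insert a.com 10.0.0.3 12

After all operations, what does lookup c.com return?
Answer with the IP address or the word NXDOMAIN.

Answer: NXDOMAIN

Derivation:
Op 1: tick 4 -> clock=4.
Op 2: insert b.com -> 10.0.0.3 (expiry=4+2=6). clock=4
Op 3: tick 2 -> clock=6. purged={b.com}
Op 4: insert a.com -> 10.0.0.2 (expiry=6+3=9). clock=6
Op 5: tick 2 -> clock=8.
Op 6: tick 10 -> clock=18. purged={a.com}
Op 7: insert b.com -> 10.0.0.3 (expiry=18+7=25). clock=18
Op 8: insert b.com -> 10.0.0.2 (expiry=18+6=24). clock=18
Op 9: insert c.com -> 10.0.0.2 (expiry=18+6=24). clock=18
Op 10: tick 11 -> clock=29. purged={b.com,c.com}
Op 11: tick 10 -> clock=39.
Op 12: insert b.com -> 10.0.0.2 (expiry=39+12=51). clock=39
Op 13: insert c.com -> 10.0.0.2 (expiry=39+7=46). clock=39
Op 14: tick 11 -> clock=50. purged={c.com}
Op 15: insert a.com -> 10.0.0.3 (expiry=50+12=62). clock=50
lookup c.com: not in cache (expired or never inserted)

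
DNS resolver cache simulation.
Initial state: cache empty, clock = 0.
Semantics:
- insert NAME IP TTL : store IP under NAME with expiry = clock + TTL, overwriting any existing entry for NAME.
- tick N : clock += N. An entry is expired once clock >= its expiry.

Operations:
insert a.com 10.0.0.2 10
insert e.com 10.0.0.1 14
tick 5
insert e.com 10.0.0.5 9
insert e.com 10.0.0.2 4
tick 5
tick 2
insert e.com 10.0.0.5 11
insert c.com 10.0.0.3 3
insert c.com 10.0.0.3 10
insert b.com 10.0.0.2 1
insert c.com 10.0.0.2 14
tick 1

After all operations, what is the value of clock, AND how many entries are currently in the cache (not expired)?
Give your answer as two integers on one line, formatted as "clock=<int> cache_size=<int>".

Op 1: insert a.com -> 10.0.0.2 (expiry=0+10=10). clock=0
Op 2: insert e.com -> 10.0.0.1 (expiry=0+14=14). clock=0
Op 3: tick 5 -> clock=5.
Op 4: insert e.com -> 10.0.0.5 (expiry=5+9=14). clock=5
Op 5: insert e.com -> 10.0.0.2 (expiry=5+4=9). clock=5
Op 6: tick 5 -> clock=10. purged={a.com,e.com}
Op 7: tick 2 -> clock=12.
Op 8: insert e.com -> 10.0.0.5 (expiry=12+11=23). clock=12
Op 9: insert c.com -> 10.0.0.3 (expiry=12+3=15). clock=12
Op 10: insert c.com -> 10.0.0.3 (expiry=12+10=22). clock=12
Op 11: insert b.com -> 10.0.0.2 (expiry=12+1=13). clock=12
Op 12: insert c.com -> 10.0.0.2 (expiry=12+14=26). clock=12
Op 13: tick 1 -> clock=13. purged={b.com}
Final clock = 13
Final cache (unexpired): {c.com,e.com} -> size=2

Answer: clock=13 cache_size=2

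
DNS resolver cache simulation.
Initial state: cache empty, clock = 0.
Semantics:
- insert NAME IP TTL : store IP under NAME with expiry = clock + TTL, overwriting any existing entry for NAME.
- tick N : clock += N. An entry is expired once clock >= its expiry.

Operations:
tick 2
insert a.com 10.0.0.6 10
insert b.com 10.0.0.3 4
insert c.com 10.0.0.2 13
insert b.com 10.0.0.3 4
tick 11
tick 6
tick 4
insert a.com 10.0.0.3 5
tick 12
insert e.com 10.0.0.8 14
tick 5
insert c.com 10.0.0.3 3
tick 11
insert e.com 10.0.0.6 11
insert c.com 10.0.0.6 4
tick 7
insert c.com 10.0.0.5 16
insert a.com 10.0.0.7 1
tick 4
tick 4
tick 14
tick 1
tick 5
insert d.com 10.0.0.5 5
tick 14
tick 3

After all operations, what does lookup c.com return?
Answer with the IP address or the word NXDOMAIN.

Op 1: tick 2 -> clock=2.
Op 2: insert a.com -> 10.0.0.6 (expiry=2+10=12). clock=2
Op 3: insert b.com -> 10.0.0.3 (expiry=2+4=6). clock=2
Op 4: insert c.com -> 10.0.0.2 (expiry=2+13=15). clock=2
Op 5: insert b.com -> 10.0.0.3 (expiry=2+4=6). clock=2
Op 6: tick 11 -> clock=13. purged={a.com,b.com}
Op 7: tick 6 -> clock=19. purged={c.com}
Op 8: tick 4 -> clock=23.
Op 9: insert a.com -> 10.0.0.3 (expiry=23+5=28). clock=23
Op 10: tick 12 -> clock=35. purged={a.com}
Op 11: insert e.com -> 10.0.0.8 (expiry=35+14=49). clock=35
Op 12: tick 5 -> clock=40.
Op 13: insert c.com -> 10.0.0.3 (expiry=40+3=43). clock=40
Op 14: tick 11 -> clock=51. purged={c.com,e.com}
Op 15: insert e.com -> 10.0.0.6 (expiry=51+11=62). clock=51
Op 16: insert c.com -> 10.0.0.6 (expiry=51+4=55). clock=51
Op 17: tick 7 -> clock=58. purged={c.com}
Op 18: insert c.com -> 10.0.0.5 (expiry=58+16=74). clock=58
Op 19: insert a.com -> 10.0.0.7 (expiry=58+1=59). clock=58
Op 20: tick 4 -> clock=62. purged={a.com,e.com}
Op 21: tick 4 -> clock=66.
Op 22: tick 14 -> clock=80. purged={c.com}
Op 23: tick 1 -> clock=81.
Op 24: tick 5 -> clock=86.
Op 25: insert d.com -> 10.0.0.5 (expiry=86+5=91). clock=86
Op 26: tick 14 -> clock=100. purged={d.com}
Op 27: tick 3 -> clock=103.
lookup c.com: not in cache (expired or never inserted)

Answer: NXDOMAIN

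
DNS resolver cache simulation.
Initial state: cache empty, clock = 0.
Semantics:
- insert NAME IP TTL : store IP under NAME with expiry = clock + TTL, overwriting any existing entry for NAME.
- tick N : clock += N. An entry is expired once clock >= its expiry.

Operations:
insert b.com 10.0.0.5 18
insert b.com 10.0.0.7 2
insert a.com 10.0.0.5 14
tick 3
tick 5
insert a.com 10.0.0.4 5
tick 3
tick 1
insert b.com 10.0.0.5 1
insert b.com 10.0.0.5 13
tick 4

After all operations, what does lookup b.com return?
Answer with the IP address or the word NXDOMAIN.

Op 1: insert b.com -> 10.0.0.5 (expiry=0+18=18). clock=0
Op 2: insert b.com -> 10.0.0.7 (expiry=0+2=2). clock=0
Op 3: insert a.com -> 10.0.0.5 (expiry=0+14=14). clock=0
Op 4: tick 3 -> clock=3. purged={b.com}
Op 5: tick 5 -> clock=8.
Op 6: insert a.com -> 10.0.0.4 (expiry=8+5=13). clock=8
Op 7: tick 3 -> clock=11.
Op 8: tick 1 -> clock=12.
Op 9: insert b.com -> 10.0.0.5 (expiry=12+1=13). clock=12
Op 10: insert b.com -> 10.0.0.5 (expiry=12+13=25). clock=12
Op 11: tick 4 -> clock=16. purged={a.com}
lookup b.com: present, ip=10.0.0.5 expiry=25 > clock=16

Answer: 10.0.0.5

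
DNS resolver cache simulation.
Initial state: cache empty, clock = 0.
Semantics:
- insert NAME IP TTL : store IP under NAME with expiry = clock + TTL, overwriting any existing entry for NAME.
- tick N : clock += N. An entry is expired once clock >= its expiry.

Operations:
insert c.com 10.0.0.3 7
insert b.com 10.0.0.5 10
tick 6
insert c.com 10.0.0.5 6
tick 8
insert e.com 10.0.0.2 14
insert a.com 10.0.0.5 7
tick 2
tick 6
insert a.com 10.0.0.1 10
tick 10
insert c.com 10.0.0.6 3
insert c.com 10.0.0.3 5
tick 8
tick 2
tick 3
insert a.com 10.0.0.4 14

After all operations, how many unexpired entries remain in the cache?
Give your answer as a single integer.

Op 1: insert c.com -> 10.0.0.3 (expiry=0+7=7). clock=0
Op 2: insert b.com -> 10.0.0.5 (expiry=0+10=10). clock=0
Op 3: tick 6 -> clock=6.
Op 4: insert c.com -> 10.0.0.5 (expiry=6+6=12). clock=6
Op 5: tick 8 -> clock=14. purged={b.com,c.com}
Op 6: insert e.com -> 10.0.0.2 (expiry=14+14=28). clock=14
Op 7: insert a.com -> 10.0.0.5 (expiry=14+7=21). clock=14
Op 8: tick 2 -> clock=16.
Op 9: tick 6 -> clock=22. purged={a.com}
Op 10: insert a.com -> 10.0.0.1 (expiry=22+10=32). clock=22
Op 11: tick 10 -> clock=32. purged={a.com,e.com}
Op 12: insert c.com -> 10.0.0.6 (expiry=32+3=35). clock=32
Op 13: insert c.com -> 10.0.0.3 (expiry=32+5=37). clock=32
Op 14: tick 8 -> clock=40. purged={c.com}
Op 15: tick 2 -> clock=42.
Op 16: tick 3 -> clock=45.
Op 17: insert a.com -> 10.0.0.4 (expiry=45+14=59). clock=45
Final cache (unexpired): {a.com} -> size=1

Answer: 1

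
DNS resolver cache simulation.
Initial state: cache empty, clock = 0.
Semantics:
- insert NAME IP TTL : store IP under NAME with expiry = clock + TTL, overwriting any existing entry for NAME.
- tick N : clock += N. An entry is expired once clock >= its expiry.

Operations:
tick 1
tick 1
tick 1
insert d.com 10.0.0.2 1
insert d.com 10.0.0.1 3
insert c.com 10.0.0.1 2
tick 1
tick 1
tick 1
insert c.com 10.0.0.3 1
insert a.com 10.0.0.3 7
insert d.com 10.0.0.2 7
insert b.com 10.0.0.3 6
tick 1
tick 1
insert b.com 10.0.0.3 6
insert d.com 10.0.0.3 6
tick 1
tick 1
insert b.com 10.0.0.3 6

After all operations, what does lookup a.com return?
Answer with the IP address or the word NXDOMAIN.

Answer: 10.0.0.3

Derivation:
Op 1: tick 1 -> clock=1.
Op 2: tick 1 -> clock=2.
Op 3: tick 1 -> clock=3.
Op 4: insert d.com -> 10.0.0.2 (expiry=3+1=4). clock=3
Op 5: insert d.com -> 10.0.0.1 (expiry=3+3=6). clock=3
Op 6: insert c.com -> 10.0.0.1 (expiry=3+2=5). clock=3
Op 7: tick 1 -> clock=4.
Op 8: tick 1 -> clock=5. purged={c.com}
Op 9: tick 1 -> clock=6. purged={d.com}
Op 10: insert c.com -> 10.0.0.3 (expiry=6+1=7). clock=6
Op 11: insert a.com -> 10.0.0.3 (expiry=6+7=13). clock=6
Op 12: insert d.com -> 10.0.0.2 (expiry=6+7=13). clock=6
Op 13: insert b.com -> 10.0.0.3 (expiry=6+6=12). clock=6
Op 14: tick 1 -> clock=7. purged={c.com}
Op 15: tick 1 -> clock=8.
Op 16: insert b.com -> 10.0.0.3 (expiry=8+6=14). clock=8
Op 17: insert d.com -> 10.0.0.3 (expiry=8+6=14). clock=8
Op 18: tick 1 -> clock=9.
Op 19: tick 1 -> clock=10.
Op 20: insert b.com -> 10.0.0.3 (expiry=10+6=16). clock=10
lookup a.com: present, ip=10.0.0.3 expiry=13 > clock=10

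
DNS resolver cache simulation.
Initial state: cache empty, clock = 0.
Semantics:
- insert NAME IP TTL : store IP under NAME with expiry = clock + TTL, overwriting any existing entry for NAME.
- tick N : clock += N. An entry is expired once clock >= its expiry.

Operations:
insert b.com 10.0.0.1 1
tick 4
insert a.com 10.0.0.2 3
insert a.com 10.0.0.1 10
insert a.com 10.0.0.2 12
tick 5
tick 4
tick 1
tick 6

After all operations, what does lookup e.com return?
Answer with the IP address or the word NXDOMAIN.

Answer: NXDOMAIN

Derivation:
Op 1: insert b.com -> 10.0.0.1 (expiry=0+1=1). clock=0
Op 2: tick 4 -> clock=4. purged={b.com}
Op 3: insert a.com -> 10.0.0.2 (expiry=4+3=7). clock=4
Op 4: insert a.com -> 10.0.0.1 (expiry=4+10=14). clock=4
Op 5: insert a.com -> 10.0.0.2 (expiry=4+12=16). clock=4
Op 6: tick 5 -> clock=9.
Op 7: tick 4 -> clock=13.
Op 8: tick 1 -> clock=14.
Op 9: tick 6 -> clock=20. purged={a.com}
lookup e.com: not in cache (expired or never inserted)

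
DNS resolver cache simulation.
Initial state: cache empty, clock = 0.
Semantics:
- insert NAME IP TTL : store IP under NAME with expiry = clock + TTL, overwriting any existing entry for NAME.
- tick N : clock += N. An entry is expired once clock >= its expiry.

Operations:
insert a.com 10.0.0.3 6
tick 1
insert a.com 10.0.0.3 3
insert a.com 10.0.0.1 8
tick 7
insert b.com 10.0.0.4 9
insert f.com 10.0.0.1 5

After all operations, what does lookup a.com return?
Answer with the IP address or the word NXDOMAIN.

Answer: 10.0.0.1

Derivation:
Op 1: insert a.com -> 10.0.0.3 (expiry=0+6=6). clock=0
Op 2: tick 1 -> clock=1.
Op 3: insert a.com -> 10.0.0.3 (expiry=1+3=4). clock=1
Op 4: insert a.com -> 10.0.0.1 (expiry=1+8=9). clock=1
Op 5: tick 7 -> clock=8.
Op 6: insert b.com -> 10.0.0.4 (expiry=8+9=17). clock=8
Op 7: insert f.com -> 10.0.0.1 (expiry=8+5=13). clock=8
lookup a.com: present, ip=10.0.0.1 expiry=9 > clock=8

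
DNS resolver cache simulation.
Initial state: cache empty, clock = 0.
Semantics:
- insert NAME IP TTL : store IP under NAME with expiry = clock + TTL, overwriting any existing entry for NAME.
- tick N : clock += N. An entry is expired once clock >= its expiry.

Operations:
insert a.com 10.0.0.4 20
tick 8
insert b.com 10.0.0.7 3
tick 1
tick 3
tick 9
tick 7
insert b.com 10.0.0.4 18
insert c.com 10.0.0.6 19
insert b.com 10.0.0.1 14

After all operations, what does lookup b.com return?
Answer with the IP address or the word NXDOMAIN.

Answer: 10.0.0.1

Derivation:
Op 1: insert a.com -> 10.0.0.4 (expiry=0+20=20). clock=0
Op 2: tick 8 -> clock=8.
Op 3: insert b.com -> 10.0.0.7 (expiry=8+3=11). clock=8
Op 4: tick 1 -> clock=9.
Op 5: tick 3 -> clock=12. purged={b.com}
Op 6: tick 9 -> clock=21. purged={a.com}
Op 7: tick 7 -> clock=28.
Op 8: insert b.com -> 10.0.0.4 (expiry=28+18=46). clock=28
Op 9: insert c.com -> 10.0.0.6 (expiry=28+19=47). clock=28
Op 10: insert b.com -> 10.0.0.1 (expiry=28+14=42). clock=28
lookup b.com: present, ip=10.0.0.1 expiry=42 > clock=28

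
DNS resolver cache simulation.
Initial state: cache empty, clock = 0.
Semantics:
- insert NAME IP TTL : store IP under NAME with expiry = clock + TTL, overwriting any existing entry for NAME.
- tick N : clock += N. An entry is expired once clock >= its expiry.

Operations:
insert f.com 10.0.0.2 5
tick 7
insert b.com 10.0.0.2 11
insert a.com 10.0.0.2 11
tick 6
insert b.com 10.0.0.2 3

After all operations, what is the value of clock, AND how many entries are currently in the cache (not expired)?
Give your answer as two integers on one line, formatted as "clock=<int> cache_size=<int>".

Answer: clock=13 cache_size=2

Derivation:
Op 1: insert f.com -> 10.0.0.2 (expiry=0+5=5). clock=0
Op 2: tick 7 -> clock=7. purged={f.com}
Op 3: insert b.com -> 10.0.0.2 (expiry=7+11=18). clock=7
Op 4: insert a.com -> 10.0.0.2 (expiry=7+11=18). clock=7
Op 5: tick 6 -> clock=13.
Op 6: insert b.com -> 10.0.0.2 (expiry=13+3=16). clock=13
Final clock = 13
Final cache (unexpired): {a.com,b.com} -> size=2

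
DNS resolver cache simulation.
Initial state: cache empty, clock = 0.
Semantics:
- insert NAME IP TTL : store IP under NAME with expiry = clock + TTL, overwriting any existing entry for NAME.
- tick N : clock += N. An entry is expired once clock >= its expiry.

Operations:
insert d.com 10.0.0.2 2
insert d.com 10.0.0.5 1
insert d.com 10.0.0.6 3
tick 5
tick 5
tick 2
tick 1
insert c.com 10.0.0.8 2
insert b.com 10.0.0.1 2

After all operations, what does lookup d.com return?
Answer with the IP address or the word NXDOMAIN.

Op 1: insert d.com -> 10.0.0.2 (expiry=0+2=2). clock=0
Op 2: insert d.com -> 10.0.0.5 (expiry=0+1=1). clock=0
Op 3: insert d.com -> 10.0.0.6 (expiry=0+3=3). clock=0
Op 4: tick 5 -> clock=5. purged={d.com}
Op 5: tick 5 -> clock=10.
Op 6: tick 2 -> clock=12.
Op 7: tick 1 -> clock=13.
Op 8: insert c.com -> 10.0.0.8 (expiry=13+2=15). clock=13
Op 9: insert b.com -> 10.0.0.1 (expiry=13+2=15). clock=13
lookup d.com: not in cache (expired or never inserted)

Answer: NXDOMAIN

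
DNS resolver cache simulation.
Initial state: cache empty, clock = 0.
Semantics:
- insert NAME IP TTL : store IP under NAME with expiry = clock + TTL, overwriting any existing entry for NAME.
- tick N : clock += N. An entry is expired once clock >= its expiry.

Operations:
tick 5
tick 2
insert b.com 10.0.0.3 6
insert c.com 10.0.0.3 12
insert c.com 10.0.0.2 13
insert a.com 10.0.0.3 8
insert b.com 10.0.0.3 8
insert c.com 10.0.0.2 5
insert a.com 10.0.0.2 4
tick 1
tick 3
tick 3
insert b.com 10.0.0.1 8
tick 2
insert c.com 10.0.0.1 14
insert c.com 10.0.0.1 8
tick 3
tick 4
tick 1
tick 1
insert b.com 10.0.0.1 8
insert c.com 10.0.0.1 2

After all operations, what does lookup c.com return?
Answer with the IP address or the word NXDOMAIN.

Answer: 10.0.0.1

Derivation:
Op 1: tick 5 -> clock=5.
Op 2: tick 2 -> clock=7.
Op 3: insert b.com -> 10.0.0.3 (expiry=7+6=13). clock=7
Op 4: insert c.com -> 10.0.0.3 (expiry=7+12=19). clock=7
Op 5: insert c.com -> 10.0.0.2 (expiry=7+13=20). clock=7
Op 6: insert a.com -> 10.0.0.3 (expiry=7+8=15). clock=7
Op 7: insert b.com -> 10.0.0.3 (expiry=7+8=15). clock=7
Op 8: insert c.com -> 10.0.0.2 (expiry=7+5=12). clock=7
Op 9: insert a.com -> 10.0.0.2 (expiry=7+4=11). clock=7
Op 10: tick 1 -> clock=8.
Op 11: tick 3 -> clock=11. purged={a.com}
Op 12: tick 3 -> clock=14. purged={c.com}
Op 13: insert b.com -> 10.0.0.1 (expiry=14+8=22). clock=14
Op 14: tick 2 -> clock=16.
Op 15: insert c.com -> 10.0.0.1 (expiry=16+14=30). clock=16
Op 16: insert c.com -> 10.0.0.1 (expiry=16+8=24). clock=16
Op 17: tick 3 -> clock=19.
Op 18: tick 4 -> clock=23. purged={b.com}
Op 19: tick 1 -> clock=24. purged={c.com}
Op 20: tick 1 -> clock=25.
Op 21: insert b.com -> 10.0.0.1 (expiry=25+8=33). clock=25
Op 22: insert c.com -> 10.0.0.1 (expiry=25+2=27). clock=25
lookup c.com: present, ip=10.0.0.1 expiry=27 > clock=25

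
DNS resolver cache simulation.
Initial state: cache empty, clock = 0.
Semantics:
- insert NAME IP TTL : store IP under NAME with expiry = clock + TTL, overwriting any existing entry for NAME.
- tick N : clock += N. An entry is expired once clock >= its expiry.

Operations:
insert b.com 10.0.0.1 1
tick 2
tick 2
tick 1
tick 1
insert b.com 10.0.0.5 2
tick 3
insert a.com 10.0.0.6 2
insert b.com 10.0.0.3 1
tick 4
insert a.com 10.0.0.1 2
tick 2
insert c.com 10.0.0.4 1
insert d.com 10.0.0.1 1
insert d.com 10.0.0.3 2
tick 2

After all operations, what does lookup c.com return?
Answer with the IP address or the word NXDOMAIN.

Op 1: insert b.com -> 10.0.0.1 (expiry=0+1=1). clock=0
Op 2: tick 2 -> clock=2. purged={b.com}
Op 3: tick 2 -> clock=4.
Op 4: tick 1 -> clock=5.
Op 5: tick 1 -> clock=6.
Op 6: insert b.com -> 10.0.0.5 (expiry=6+2=8). clock=6
Op 7: tick 3 -> clock=9. purged={b.com}
Op 8: insert a.com -> 10.0.0.6 (expiry=9+2=11). clock=9
Op 9: insert b.com -> 10.0.0.3 (expiry=9+1=10). clock=9
Op 10: tick 4 -> clock=13. purged={a.com,b.com}
Op 11: insert a.com -> 10.0.0.1 (expiry=13+2=15). clock=13
Op 12: tick 2 -> clock=15. purged={a.com}
Op 13: insert c.com -> 10.0.0.4 (expiry=15+1=16). clock=15
Op 14: insert d.com -> 10.0.0.1 (expiry=15+1=16). clock=15
Op 15: insert d.com -> 10.0.0.3 (expiry=15+2=17). clock=15
Op 16: tick 2 -> clock=17. purged={c.com,d.com}
lookup c.com: not in cache (expired or never inserted)

Answer: NXDOMAIN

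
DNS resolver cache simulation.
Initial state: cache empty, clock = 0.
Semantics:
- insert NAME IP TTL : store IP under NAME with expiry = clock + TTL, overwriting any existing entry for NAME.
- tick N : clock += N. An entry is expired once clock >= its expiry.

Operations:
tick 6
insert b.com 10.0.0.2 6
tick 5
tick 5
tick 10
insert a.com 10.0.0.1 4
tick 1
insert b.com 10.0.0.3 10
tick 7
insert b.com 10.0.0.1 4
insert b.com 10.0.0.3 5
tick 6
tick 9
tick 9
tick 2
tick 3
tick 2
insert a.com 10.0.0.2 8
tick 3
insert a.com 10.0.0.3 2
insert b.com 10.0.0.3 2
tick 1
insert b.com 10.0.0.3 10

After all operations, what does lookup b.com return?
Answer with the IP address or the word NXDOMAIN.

Answer: 10.0.0.3

Derivation:
Op 1: tick 6 -> clock=6.
Op 2: insert b.com -> 10.0.0.2 (expiry=6+6=12). clock=6
Op 3: tick 5 -> clock=11.
Op 4: tick 5 -> clock=16. purged={b.com}
Op 5: tick 10 -> clock=26.
Op 6: insert a.com -> 10.0.0.1 (expiry=26+4=30). clock=26
Op 7: tick 1 -> clock=27.
Op 8: insert b.com -> 10.0.0.3 (expiry=27+10=37). clock=27
Op 9: tick 7 -> clock=34. purged={a.com}
Op 10: insert b.com -> 10.0.0.1 (expiry=34+4=38). clock=34
Op 11: insert b.com -> 10.0.0.3 (expiry=34+5=39). clock=34
Op 12: tick 6 -> clock=40. purged={b.com}
Op 13: tick 9 -> clock=49.
Op 14: tick 9 -> clock=58.
Op 15: tick 2 -> clock=60.
Op 16: tick 3 -> clock=63.
Op 17: tick 2 -> clock=65.
Op 18: insert a.com -> 10.0.0.2 (expiry=65+8=73). clock=65
Op 19: tick 3 -> clock=68.
Op 20: insert a.com -> 10.0.0.3 (expiry=68+2=70). clock=68
Op 21: insert b.com -> 10.0.0.3 (expiry=68+2=70). clock=68
Op 22: tick 1 -> clock=69.
Op 23: insert b.com -> 10.0.0.3 (expiry=69+10=79). clock=69
lookup b.com: present, ip=10.0.0.3 expiry=79 > clock=69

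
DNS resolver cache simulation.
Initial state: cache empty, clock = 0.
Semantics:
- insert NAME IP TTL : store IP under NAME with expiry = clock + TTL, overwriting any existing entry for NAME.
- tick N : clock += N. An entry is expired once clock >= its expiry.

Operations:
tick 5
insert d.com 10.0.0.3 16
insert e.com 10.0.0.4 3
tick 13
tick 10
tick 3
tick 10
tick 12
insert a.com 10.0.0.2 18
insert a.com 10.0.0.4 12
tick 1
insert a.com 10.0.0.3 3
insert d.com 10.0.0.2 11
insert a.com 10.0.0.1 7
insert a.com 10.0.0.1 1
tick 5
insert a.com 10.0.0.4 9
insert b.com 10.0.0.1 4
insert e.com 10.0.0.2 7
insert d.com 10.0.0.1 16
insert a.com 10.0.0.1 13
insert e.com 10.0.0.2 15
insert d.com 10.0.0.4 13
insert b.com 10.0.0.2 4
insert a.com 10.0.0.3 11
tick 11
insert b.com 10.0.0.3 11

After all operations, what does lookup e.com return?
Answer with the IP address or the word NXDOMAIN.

Answer: 10.0.0.2

Derivation:
Op 1: tick 5 -> clock=5.
Op 2: insert d.com -> 10.0.0.3 (expiry=5+16=21). clock=5
Op 3: insert e.com -> 10.0.0.4 (expiry=5+3=8). clock=5
Op 4: tick 13 -> clock=18. purged={e.com}
Op 5: tick 10 -> clock=28. purged={d.com}
Op 6: tick 3 -> clock=31.
Op 7: tick 10 -> clock=41.
Op 8: tick 12 -> clock=53.
Op 9: insert a.com -> 10.0.0.2 (expiry=53+18=71). clock=53
Op 10: insert a.com -> 10.0.0.4 (expiry=53+12=65). clock=53
Op 11: tick 1 -> clock=54.
Op 12: insert a.com -> 10.0.0.3 (expiry=54+3=57). clock=54
Op 13: insert d.com -> 10.0.0.2 (expiry=54+11=65). clock=54
Op 14: insert a.com -> 10.0.0.1 (expiry=54+7=61). clock=54
Op 15: insert a.com -> 10.0.0.1 (expiry=54+1=55). clock=54
Op 16: tick 5 -> clock=59. purged={a.com}
Op 17: insert a.com -> 10.0.0.4 (expiry=59+9=68). clock=59
Op 18: insert b.com -> 10.0.0.1 (expiry=59+4=63). clock=59
Op 19: insert e.com -> 10.0.0.2 (expiry=59+7=66). clock=59
Op 20: insert d.com -> 10.0.0.1 (expiry=59+16=75). clock=59
Op 21: insert a.com -> 10.0.0.1 (expiry=59+13=72). clock=59
Op 22: insert e.com -> 10.0.0.2 (expiry=59+15=74). clock=59
Op 23: insert d.com -> 10.0.0.4 (expiry=59+13=72). clock=59
Op 24: insert b.com -> 10.0.0.2 (expiry=59+4=63). clock=59
Op 25: insert a.com -> 10.0.0.3 (expiry=59+11=70). clock=59
Op 26: tick 11 -> clock=70. purged={a.com,b.com}
Op 27: insert b.com -> 10.0.0.3 (expiry=70+11=81). clock=70
lookup e.com: present, ip=10.0.0.2 expiry=74 > clock=70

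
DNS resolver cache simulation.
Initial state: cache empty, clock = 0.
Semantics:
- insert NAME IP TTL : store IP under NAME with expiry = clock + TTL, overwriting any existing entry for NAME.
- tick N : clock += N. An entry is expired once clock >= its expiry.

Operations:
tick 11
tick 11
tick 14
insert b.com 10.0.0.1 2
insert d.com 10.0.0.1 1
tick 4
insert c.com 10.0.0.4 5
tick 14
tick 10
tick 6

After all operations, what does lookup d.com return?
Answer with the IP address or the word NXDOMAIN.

Answer: NXDOMAIN

Derivation:
Op 1: tick 11 -> clock=11.
Op 2: tick 11 -> clock=22.
Op 3: tick 14 -> clock=36.
Op 4: insert b.com -> 10.0.0.1 (expiry=36+2=38). clock=36
Op 5: insert d.com -> 10.0.0.1 (expiry=36+1=37). clock=36
Op 6: tick 4 -> clock=40. purged={b.com,d.com}
Op 7: insert c.com -> 10.0.0.4 (expiry=40+5=45). clock=40
Op 8: tick 14 -> clock=54. purged={c.com}
Op 9: tick 10 -> clock=64.
Op 10: tick 6 -> clock=70.
lookup d.com: not in cache (expired or never inserted)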